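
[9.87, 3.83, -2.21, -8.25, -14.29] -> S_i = 9.87 + -6.04*i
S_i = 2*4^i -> [2, 8, 32, 128, 512]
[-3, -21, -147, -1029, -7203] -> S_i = -3*7^i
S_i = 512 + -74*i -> [512, 438, 364, 290, 216]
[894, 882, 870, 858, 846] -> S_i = 894 + -12*i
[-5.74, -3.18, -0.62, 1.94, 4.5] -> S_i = -5.74 + 2.56*i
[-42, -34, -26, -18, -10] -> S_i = -42 + 8*i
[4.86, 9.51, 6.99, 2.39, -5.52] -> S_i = Random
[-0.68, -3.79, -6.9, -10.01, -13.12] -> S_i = -0.68 + -3.11*i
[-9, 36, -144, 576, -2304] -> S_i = -9*-4^i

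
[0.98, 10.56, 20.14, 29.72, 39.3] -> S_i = 0.98 + 9.58*i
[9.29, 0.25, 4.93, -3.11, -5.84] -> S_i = Random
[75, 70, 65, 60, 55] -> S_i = 75 + -5*i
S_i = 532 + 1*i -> [532, 533, 534, 535, 536]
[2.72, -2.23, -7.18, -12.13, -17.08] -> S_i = 2.72 + -4.95*i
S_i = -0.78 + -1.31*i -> [-0.78, -2.09, -3.4, -4.71, -6.02]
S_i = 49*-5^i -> [49, -245, 1225, -6125, 30625]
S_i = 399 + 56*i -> [399, 455, 511, 567, 623]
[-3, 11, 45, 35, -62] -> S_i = Random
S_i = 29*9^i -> [29, 261, 2349, 21141, 190269]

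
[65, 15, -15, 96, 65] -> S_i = Random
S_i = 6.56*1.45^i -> [6.56, 9.51, 13.79, 20.0, 29.0]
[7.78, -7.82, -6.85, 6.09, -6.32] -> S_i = Random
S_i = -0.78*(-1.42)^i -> [-0.78, 1.11, -1.57, 2.23, -3.17]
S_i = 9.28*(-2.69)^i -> [9.28, -24.96, 67.15, -180.64, 485.91]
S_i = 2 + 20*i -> [2, 22, 42, 62, 82]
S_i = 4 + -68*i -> [4, -64, -132, -200, -268]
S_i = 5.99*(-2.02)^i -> [5.99, -12.1, 24.44, -49.37, 99.73]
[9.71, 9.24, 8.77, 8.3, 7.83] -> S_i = 9.71 + -0.47*i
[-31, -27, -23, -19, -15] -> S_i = -31 + 4*i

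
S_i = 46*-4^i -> [46, -184, 736, -2944, 11776]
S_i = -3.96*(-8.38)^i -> [-3.96, 33.18, -278.09, 2330.38, -19528.61]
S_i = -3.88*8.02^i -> [-3.88, -31.12, -249.56, -2001.5, -16052.0]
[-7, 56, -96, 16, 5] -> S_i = Random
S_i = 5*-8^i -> [5, -40, 320, -2560, 20480]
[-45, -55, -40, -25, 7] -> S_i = Random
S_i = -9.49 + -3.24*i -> [-9.49, -12.73, -15.97, -19.21, -22.45]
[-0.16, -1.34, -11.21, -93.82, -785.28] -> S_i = -0.16*8.37^i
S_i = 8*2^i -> [8, 16, 32, 64, 128]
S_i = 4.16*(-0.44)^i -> [4.16, -1.83, 0.81, -0.35, 0.16]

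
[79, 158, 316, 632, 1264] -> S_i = 79*2^i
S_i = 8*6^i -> [8, 48, 288, 1728, 10368]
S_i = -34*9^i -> [-34, -306, -2754, -24786, -223074]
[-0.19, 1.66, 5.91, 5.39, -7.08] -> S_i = Random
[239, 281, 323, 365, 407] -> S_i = 239 + 42*i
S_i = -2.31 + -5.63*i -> [-2.31, -7.94, -13.57, -19.2, -24.83]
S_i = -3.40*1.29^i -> [-3.4, -4.39, -5.66, -7.3, -9.42]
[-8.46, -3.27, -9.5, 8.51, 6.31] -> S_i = Random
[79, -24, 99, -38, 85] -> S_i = Random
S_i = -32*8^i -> [-32, -256, -2048, -16384, -131072]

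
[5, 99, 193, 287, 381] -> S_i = 5 + 94*i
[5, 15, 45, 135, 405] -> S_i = 5*3^i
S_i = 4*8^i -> [4, 32, 256, 2048, 16384]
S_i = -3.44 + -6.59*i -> [-3.44, -10.03, -16.62, -23.21, -29.8]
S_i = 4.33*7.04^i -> [4.33, 30.48, 214.6, 1510.8, 10636.01]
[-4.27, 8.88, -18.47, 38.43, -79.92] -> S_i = -4.27*(-2.08)^i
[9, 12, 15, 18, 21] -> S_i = 9 + 3*i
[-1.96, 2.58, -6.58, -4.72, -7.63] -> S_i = Random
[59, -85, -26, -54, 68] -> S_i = Random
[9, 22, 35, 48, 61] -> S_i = 9 + 13*i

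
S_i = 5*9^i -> [5, 45, 405, 3645, 32805]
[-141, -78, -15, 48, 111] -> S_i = -141 + 63*i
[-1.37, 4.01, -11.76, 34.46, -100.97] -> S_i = -1.37*(-2.93)^i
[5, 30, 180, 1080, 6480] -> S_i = 5*6^i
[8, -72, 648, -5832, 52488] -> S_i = 8*-9^i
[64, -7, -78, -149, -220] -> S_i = 64 + -71*i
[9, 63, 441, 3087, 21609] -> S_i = 9*7^i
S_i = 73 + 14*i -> [73, 87, 101, 115, 129]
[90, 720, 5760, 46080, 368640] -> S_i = 90*8^i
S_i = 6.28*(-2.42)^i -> [6.28, -15.2, 36.78, -89.0, 215.39]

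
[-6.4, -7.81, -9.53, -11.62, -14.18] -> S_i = -6.40*1.22^i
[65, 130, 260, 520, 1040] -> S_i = 65*2^i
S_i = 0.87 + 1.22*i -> [0.87, 2.09, 3.31, 4.53, 5.75]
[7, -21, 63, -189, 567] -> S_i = 7*-3^i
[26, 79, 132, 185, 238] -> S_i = 26 + 53*i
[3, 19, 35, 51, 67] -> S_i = 3 + 16*i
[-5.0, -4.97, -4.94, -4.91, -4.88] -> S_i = -5.00 + 0.03*i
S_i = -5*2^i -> [-5, -10, -20, -40, -80]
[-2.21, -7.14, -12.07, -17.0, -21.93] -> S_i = -2.21 + -4.93*i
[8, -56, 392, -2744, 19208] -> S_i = 8*-7^i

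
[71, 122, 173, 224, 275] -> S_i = 71 + 51*i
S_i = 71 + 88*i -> [71, 159, 247, 335, 423]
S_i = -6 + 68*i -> [-6, 62, 130, 198, 266]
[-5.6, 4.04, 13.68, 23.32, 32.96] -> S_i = -5.60 + 9.64*i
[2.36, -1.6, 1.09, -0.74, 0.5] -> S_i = 2.36*(-0.68)^i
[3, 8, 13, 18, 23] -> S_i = 3 + 5*i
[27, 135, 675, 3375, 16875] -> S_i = 27*5^i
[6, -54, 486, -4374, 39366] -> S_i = 6*-9^i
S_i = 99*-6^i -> [99, -594, 3564, -21384, 128304]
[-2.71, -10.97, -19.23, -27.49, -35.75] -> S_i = -2.71 + -8.26*i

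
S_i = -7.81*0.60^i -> [-7.81, -4.69, -2.81, -1.69, -1.01]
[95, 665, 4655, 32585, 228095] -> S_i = 95*7^i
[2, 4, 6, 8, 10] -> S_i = 2 + 2*i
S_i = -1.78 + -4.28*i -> [-1.78, -6.06, -10.34, -14.62, -18.9]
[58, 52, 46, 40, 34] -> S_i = 58 + -6*i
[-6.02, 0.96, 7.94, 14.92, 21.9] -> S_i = -6.02 + 6.98*i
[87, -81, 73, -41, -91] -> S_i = Random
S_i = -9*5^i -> [-9, -45, -225, -1125, -5625]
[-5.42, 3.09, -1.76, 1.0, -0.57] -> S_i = -5.42*(-0.57)^i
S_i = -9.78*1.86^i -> [-9.78, -18.19, -33.83, -62.93, -117.06]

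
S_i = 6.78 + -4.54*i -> [6.78, 2.24, -2.3, -6.84, -11.38]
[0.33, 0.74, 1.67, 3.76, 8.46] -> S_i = 0.33*2.25^i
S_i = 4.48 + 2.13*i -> [4.48, 6.61, 8.74, 10.87, 13.0]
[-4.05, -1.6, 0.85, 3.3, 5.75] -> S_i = -4.05 + 2.45*i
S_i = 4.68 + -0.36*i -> [4.68, 4.32, 3.96, 3.6, 3.24]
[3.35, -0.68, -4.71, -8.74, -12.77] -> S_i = 3.35 + -4.03*i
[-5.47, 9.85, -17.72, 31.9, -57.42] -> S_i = -5.47*(-1.80)^i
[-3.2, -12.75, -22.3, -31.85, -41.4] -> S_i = -3.20 + -9.55*i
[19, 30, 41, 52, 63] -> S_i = 19 + 11*i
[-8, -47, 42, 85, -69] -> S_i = Random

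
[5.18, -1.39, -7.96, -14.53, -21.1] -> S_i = 5.18 + -6.57*i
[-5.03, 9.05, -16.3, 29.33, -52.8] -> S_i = -5.03*(-1.80)^i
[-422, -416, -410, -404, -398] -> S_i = -422 + 6*i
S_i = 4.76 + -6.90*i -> [4.76, -2.14, -9.04, -15.94, -22.84]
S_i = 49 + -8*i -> [49, 41, 33, 25, 17]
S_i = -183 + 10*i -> [-183, -173, -163, -153, -143]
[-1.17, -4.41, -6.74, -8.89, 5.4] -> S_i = Random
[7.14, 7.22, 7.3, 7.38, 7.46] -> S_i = 7.14 + 0.08*i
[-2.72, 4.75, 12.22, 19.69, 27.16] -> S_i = -2.72 + 7.47*i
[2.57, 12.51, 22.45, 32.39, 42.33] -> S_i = 2.57 + 9.94*i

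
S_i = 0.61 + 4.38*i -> [0.61, 4.99, 9.37, 13.75, 18.13]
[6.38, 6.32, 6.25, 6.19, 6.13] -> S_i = 6.38*0.99^i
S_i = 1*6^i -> [1, 6, 36, 216, 1296]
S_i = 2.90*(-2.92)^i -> [2.9, -8.47, 24.73, -72.2, 210.83]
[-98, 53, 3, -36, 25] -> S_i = Random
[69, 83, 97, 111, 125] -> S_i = 69 + 14*i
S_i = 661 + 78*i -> [661, 739, 817, 895, 973]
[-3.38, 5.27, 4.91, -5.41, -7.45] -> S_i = Random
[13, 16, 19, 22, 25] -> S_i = 13 + 3*i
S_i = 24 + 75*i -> [24, 99, 174, 249, 324]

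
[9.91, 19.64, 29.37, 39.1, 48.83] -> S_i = 9.91 + 9.73*i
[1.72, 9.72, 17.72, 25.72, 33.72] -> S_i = 1.72 + 8.00*i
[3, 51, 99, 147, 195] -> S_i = 3 + 48*i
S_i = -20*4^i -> [-20, -80, -320, -1280, -5120]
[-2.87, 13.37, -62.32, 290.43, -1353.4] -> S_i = -2.87*(-4.66)^i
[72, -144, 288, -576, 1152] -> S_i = 72*-2^i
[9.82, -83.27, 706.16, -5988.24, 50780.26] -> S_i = 9.82*(-8.48)^i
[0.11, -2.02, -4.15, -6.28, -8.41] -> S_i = 0.11 + -2.13*i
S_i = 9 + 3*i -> [9, 12, 15, 18, 21]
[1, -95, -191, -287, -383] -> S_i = 1 + -96*i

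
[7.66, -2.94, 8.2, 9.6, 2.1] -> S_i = Random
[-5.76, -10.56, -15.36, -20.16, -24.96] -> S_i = -5.76 + -4.80*i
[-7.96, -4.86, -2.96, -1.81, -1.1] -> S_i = -7.96*0.61^i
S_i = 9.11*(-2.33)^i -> [9.11, -21.23, 49.46, -115.24, 268.5]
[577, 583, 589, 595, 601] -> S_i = 577 + 6*i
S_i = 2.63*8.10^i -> [2.63, 21.3, 172.55, 1397.69, 11321.29]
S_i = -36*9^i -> [-36, -324, -2916, -26244, -236196]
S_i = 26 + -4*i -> [26, 22, 18, 14, 10]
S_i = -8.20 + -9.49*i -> [-8.2, -17.69, -27.18, -36.67, -46.16]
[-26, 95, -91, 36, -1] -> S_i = Random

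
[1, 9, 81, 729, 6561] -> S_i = 1*9^i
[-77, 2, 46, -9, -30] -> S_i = Random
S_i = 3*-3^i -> [3, -9, 27, -81, 243]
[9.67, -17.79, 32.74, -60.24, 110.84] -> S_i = 9.67*(-1.84)^i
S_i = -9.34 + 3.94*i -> [-9.34, -5.4, -1.46, 2.48, 6.42]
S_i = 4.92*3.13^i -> [4.92, 15.4, 48.2, 150.87, 472.22]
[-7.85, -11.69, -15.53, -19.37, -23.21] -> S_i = -7.85 + -3.84*i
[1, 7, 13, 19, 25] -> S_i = 1 + 6*i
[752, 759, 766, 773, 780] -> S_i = 752 + 7*i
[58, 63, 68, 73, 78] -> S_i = 58 + 5*i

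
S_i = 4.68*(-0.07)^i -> [4.68, -0.33, 0.02, -0.0, 0.0]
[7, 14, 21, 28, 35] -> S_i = 7 + 7*i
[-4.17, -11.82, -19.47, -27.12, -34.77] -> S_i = -4.17 + -7.65*i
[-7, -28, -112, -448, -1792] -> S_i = -7*4^i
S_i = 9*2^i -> [9, 18, 36, 72, 144]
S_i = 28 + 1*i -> [28, 29, 30, 31, 32]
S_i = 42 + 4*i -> [42, 46, 50, 54, 58]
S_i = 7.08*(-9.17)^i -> [7.08, -64.92, 595.35, -5459.35, 50062.28]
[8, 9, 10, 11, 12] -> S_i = 8 + 1*i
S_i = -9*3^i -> [-9, -27, -81, -243, -729]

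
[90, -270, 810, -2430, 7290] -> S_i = 90*-3^i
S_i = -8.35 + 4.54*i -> [-8.35, -3.81, 0.73, 5.27, 9.81]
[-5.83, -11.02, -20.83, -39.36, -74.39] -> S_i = -5.83*1.89^i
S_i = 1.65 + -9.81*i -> [1.65, -8.16, -17.97, -27.78, -37.59]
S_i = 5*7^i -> [5, 35, 245, 1715, 12005]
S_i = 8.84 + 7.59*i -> [8.84, 16.43, 24.02, 31.61, 39.2]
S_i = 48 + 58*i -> [48, 106, 164, 222, 280]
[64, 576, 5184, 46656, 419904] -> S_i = 64*9^i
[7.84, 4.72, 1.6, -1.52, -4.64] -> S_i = 7.84 + -3.12*i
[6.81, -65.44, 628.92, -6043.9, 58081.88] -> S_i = 6.81*(-9.61)^i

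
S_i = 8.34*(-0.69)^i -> [8.34, -5.75, 3.97, -2.74, 1.89]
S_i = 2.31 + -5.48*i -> [2.31, -3.17, -8.65, -14.13, -19.61]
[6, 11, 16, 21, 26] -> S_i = 6 + 5*i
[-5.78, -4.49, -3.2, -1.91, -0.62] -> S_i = -5.78 + 1.29*i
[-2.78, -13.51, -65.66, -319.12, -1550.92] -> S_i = -2.78*4.86^i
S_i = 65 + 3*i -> [65, 68, 71, 74, 77]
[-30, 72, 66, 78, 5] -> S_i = Random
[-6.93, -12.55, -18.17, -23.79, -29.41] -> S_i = -6.93 + -5.62*i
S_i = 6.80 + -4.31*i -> [6.8, 2.49, -1.82, -6.13, -10.44]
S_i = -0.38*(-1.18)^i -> [-0.38, 0.45, -0.53, 0.62, -0.74]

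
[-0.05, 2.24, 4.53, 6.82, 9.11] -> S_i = -0.05 + 2.29*i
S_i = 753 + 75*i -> [753, 828, 903, 978, 1053]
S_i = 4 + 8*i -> [4, 12, 20, 28, 36]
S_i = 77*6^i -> [77, 462, 2772, 16632, 99792]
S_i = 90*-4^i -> [90, -360, 1440, -5760, 23040]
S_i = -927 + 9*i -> [-927, -918, -909, -900, -891]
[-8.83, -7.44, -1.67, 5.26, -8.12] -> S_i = Random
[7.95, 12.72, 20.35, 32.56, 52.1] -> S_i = 7.95*1.60^i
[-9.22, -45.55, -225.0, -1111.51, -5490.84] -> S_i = -9.22*4.94^i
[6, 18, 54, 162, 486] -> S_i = 6*3^i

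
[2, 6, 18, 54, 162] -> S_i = 2*3^i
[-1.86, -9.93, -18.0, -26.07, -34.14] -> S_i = -1.86 + -8.07*i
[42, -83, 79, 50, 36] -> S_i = Random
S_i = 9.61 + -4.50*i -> [9.61, 5.11, 0.61, -3.89, -8.39]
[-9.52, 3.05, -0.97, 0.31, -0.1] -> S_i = -9.52*(-0.32)^i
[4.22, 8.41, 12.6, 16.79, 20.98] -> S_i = 4.22 + 4.19*i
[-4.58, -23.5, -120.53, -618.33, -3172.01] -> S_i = -4.58*5.13^i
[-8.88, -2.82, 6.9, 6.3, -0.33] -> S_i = Random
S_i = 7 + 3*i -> [7, 10, 13, 16, 19]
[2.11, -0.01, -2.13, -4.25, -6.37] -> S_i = 2.11 + -2.12*i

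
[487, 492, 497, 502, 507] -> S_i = 487 + 5*i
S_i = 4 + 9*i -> [4, 13, 22, 31, 40]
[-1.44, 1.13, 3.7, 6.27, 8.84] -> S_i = -1.44 + 2.57*i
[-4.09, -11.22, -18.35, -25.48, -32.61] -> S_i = -4.09 + -7.13*i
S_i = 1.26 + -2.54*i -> [1.26, -1.28, -3.82, -6.36, -8.9]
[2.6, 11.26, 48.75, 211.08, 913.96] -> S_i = 2.60*4.33^i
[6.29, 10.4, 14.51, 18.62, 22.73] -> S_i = 6.29 + 4.11*i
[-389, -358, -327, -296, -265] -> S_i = -389 + 31*i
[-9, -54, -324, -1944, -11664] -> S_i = -9*6^i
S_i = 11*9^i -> [11, 99, 891, 8019, 72171]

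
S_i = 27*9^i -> [27, 243, 2187, 19683, 177147]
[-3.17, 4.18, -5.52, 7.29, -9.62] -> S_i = -3.17*(-1.32)^i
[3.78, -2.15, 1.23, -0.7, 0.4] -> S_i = 3.78*(-0.57)^i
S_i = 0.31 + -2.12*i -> [0.31, -1.81, -3.93, -6.05, -8.17]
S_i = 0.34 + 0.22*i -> [0.34, 0.56, 0.78, 1.0, 1.22]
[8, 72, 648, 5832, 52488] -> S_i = 8*9^i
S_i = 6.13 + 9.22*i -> [6.13, 15.35, 24.57, 33.79, 43.01]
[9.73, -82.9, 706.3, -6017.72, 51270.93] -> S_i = 9.73*(-8.52)^i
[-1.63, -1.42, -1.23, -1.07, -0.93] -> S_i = -1.63*0.87^i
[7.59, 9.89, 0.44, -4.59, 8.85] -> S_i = Random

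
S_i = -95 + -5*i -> [-95, -100, -105, -110, -115]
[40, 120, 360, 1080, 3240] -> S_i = 40*3^i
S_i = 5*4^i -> [5, 20, 80, 320, 1280]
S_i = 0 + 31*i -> [0, 31, 62, 93, 124]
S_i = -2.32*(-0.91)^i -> [-2.32, 2.11, -1.92, 1.75, -1.59]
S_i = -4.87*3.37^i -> [-4.87, -16.41, -55.31, -186.39, -628.13]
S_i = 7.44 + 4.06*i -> [7.44, 11.5, 15.56, 19.62, 23.68]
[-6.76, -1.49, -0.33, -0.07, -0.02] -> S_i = -6.76*0.22^i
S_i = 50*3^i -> [50, 150, 450, 1350, 4050]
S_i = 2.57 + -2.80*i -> [2.57, -0.23, -3.03, -5.83, -8.63]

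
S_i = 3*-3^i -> [3, -9, 27, -81, 243]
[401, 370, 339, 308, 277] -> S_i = 401 + -31*i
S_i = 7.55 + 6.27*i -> [7.55, 13.82, 20.09, 26.36, 32.63]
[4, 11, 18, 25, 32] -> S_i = 4 + 7*i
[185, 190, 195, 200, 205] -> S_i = 185 + 5*i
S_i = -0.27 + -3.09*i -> [-0.27, -3.36, -6.45, -9.54, -12.63]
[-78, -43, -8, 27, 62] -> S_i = -78 + 35*i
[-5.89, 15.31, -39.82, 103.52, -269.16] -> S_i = -5.89*(-2.60)^i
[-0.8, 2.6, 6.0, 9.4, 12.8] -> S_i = -0.80 + 3.40*i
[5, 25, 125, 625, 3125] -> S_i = 5*5^i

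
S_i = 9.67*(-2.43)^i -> [9.67, -23.5, 57.1, -138.75, 337.17]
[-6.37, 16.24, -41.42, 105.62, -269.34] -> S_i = -6.37*(-2.55)^i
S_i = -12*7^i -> [-12, -84, -588, -4116, -28812]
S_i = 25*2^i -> [25, 50, 100, 200, 400]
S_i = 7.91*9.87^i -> [7.91, 78.07, 770.57, 7605.5, 75066.31]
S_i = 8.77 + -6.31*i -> [8.77, 2.46, -3.85, -10.16, -16.47]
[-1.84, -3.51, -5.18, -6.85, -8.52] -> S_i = -1.84 + -1.67*i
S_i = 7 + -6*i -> [7, 1, -5, -11, -17]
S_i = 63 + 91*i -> [63, 154, 245, 336, 427]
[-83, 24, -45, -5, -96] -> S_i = Random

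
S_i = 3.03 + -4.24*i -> [3.03, -1.21, -5.45, -9.69, -13.93]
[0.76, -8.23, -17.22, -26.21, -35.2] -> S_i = 0.76 + -8.99*i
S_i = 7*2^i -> [7, 14, 28, 56, 112]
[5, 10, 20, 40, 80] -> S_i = 5*2^i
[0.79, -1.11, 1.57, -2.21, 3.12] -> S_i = 0.79*(-1.41)^i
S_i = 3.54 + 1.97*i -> [3.54, 5.51, 7.48, 9.45, 11.42]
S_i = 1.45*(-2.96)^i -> [1.45, -4.29, 12.7, -37.6, 111.31]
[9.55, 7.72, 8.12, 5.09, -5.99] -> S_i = Random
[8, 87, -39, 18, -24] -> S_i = Random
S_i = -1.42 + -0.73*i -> [-1.42, -2.15, -2.88, -3.61, -4.34]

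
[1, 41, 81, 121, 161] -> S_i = 1 + 40*i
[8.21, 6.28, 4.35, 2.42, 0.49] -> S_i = 8.21 + -1.93*i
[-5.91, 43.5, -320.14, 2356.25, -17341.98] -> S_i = -5.91*(-7.36)^i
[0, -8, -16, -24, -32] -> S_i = 0 + -8*i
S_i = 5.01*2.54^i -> [5.01, 12.73, 32.32, 82.1, 208.53]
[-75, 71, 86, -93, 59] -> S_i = Random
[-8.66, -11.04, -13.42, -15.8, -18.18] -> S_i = -8.66 + -2.38*i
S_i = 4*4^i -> [4, 16, 64, 256, 1024]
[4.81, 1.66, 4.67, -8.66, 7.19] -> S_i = Random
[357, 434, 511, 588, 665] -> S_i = 357 + 77*i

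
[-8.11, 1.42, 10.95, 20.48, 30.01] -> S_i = -8.11 + 9.53*i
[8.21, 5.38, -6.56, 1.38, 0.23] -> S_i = Random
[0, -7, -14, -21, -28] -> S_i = 0 + -7*i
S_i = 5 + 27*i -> [5, 32, 59, 86, 113]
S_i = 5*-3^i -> [5, -15, 45, -135, 405]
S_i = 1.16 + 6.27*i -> [1.16, 7.43, 13.7, 19.97, 26.24]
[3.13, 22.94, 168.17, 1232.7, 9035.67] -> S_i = 3.13*7.33^i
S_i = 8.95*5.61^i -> [8.95, 50.21, 281.68, 1580.2, 8864.91]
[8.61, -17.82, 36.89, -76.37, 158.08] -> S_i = 8.61*(-2.07)^i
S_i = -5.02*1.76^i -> [-5.02, -8.84, -15.55, -27.37, -48.17]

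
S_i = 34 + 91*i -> [34, 125, 216, 307, 398]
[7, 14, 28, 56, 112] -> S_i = 7*2^i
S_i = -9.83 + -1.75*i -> [-9.83, -11.58, -13.33, -15.08, -16.83]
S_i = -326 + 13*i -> [-326, -313, -300, -287, -274]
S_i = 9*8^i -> [9, 72, 576, 4608, 36864]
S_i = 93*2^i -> [93, 186, 372, 744, 1488]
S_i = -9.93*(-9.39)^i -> [-9.93, 93.24, -875.55, 8221.4, -77198.99]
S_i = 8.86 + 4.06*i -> [8.86, 12.92, 16.98, 21.04, 25.1]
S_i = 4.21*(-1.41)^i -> [4.21, -5.94, 8.37, -11.8, 16.64]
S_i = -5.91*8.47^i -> [-5.91, -50.06, -423.99, -3591.18, -30417.33]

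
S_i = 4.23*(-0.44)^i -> [4.23, -1.86, 0.82, -0.36, 0.16]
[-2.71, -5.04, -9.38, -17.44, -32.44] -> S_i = -2.71*1.86^i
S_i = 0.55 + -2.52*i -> [0.55, -1.97, -4.49, -7.01, -9.53]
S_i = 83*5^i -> [83, 415, 2075, 10375, 51875]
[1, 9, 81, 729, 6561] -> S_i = 1*9^i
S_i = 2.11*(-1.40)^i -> [2.11, -2.95, 4.14, -5.79, 8.11]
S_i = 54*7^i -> [54, 378, 2646, 18522, 129654]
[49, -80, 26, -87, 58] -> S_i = Random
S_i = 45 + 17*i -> [45, 62, 79, 96, 113]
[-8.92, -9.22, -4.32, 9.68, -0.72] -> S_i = Random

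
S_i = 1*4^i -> [1, 4, 16, 64, 256]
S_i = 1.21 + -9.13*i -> [1.21, -7.92, -17.05, -26.18, -35.31]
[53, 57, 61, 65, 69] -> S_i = 53 + 4*i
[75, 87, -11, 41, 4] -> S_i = Random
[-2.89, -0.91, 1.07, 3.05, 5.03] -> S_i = -2.89 + 1.98*i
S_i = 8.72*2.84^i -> [8.72, 24.76, 70.33, 199.74, 567.27]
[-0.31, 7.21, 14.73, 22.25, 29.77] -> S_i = -0.31 + 7.52*i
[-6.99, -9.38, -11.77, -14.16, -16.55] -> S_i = -6.99 + -2.39*i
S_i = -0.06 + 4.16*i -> [-0.06, 4.1, 8.26, 12.42, 16.58]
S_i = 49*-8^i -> [49, -392, 3136, -25088, 200704]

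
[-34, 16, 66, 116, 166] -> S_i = -34 + 50*i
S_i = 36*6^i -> [36, 216, 1296, 7776, 46656]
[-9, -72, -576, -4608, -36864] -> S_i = -9*8^i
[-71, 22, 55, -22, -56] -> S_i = Random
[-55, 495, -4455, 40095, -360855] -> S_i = -55*-9^i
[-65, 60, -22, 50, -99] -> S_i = Random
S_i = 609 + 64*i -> [609, 673, 737, 801, 865]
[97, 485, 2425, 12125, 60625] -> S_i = 97*5^i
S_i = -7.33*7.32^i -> [-7.33, -53.66, -392.76, -2875.0, -21044.97]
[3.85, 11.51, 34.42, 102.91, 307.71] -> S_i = 3.85*2.99^i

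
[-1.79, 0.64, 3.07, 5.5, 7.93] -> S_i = -1.79 + 2.43*i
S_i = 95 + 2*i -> [95, 97, 99, 101, 103]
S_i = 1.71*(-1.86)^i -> [1.71, -3.18, 5.92, -11.0, 20.47]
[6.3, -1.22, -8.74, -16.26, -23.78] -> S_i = 6.30 + -7.52*i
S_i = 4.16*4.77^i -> [4.16, 19.84, 94.65, 451.49, 2153.61]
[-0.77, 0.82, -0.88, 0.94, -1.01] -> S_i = -0.77*(-1.07)^i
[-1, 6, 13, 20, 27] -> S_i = -1 + 7*i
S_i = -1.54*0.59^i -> [-1.54, -0.91, -0.54, -0.32, -0.19]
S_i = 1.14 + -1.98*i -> [1.14, -0.84, -2.82, -4.8, -6.78]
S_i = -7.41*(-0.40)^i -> [-7.41, 2.96, -1.19, 0.47, -0.19]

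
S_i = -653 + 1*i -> [-653, -652, -651, -650, -649]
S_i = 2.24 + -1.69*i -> [2.24, 0.55, -1.14, -2.83, -4.52]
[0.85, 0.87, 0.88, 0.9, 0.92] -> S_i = 0.85*1.02^i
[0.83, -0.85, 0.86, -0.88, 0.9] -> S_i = 0.83*(-1.02)^i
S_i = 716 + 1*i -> [716, 717, 718, 719, 720]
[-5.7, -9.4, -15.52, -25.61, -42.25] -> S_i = -5.70*1.65^i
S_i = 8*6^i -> [8, 48, 288, 1728, 10368]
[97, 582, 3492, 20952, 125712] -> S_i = 97*6^i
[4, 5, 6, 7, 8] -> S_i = 4 + 1*i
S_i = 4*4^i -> [4, 16, 64, 256, 1024]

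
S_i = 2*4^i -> [2, 8, 32, 128, 512]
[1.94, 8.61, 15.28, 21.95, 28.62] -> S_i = 1.94 + 6.67*i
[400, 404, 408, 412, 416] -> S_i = 400 + 4*i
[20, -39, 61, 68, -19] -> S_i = Random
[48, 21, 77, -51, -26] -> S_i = Random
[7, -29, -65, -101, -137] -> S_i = 7 + -36*i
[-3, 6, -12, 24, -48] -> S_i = -3*-2^i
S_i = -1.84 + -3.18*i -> [-1.84, -5.02, -8.2, -11.38, -14.56]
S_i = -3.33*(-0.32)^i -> [-3.33, 1.07, -0.34, 0.11, -0.03]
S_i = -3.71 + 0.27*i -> [-3.71, -3.44, -3.17, -2.9, -2.63]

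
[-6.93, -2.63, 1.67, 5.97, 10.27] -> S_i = -6.93 + 4.30*i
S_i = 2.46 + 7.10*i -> [2.46, 9.56, 16.66, 23.76, 30.86]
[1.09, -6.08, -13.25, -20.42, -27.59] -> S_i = 1.09 + -7.17*i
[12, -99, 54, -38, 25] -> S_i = Random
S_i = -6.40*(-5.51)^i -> [-6.4, 35.26, -194.3, 1070.62, -5899.11]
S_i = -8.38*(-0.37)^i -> [-8.38, 3.1, -1.15, 0.42, -0.16]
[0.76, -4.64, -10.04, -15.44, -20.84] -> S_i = 0.76 + -5.40*i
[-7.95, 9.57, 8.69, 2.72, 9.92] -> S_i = Random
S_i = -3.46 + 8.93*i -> [-3.46, 5.47, 14.4, 23.33, 32.26]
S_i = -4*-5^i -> [-4, 20, -100, 500, -2500]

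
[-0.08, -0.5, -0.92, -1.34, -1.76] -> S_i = -0.08 + -0.42*i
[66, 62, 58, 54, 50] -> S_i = 66 + -4*i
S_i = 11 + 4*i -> [11, 15, 19, 23, 27]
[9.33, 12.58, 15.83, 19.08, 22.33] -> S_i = 9.33 + 3.25*i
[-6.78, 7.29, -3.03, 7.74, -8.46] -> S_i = Random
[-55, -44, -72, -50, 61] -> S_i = Random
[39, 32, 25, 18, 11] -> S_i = 39 + -7*i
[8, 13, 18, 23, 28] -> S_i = 8 + 5*i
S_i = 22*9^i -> [22, 198, 1782, 16038, 144342]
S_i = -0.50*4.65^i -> [-0.5, -2.33, -10.81, -50.27, -233.77]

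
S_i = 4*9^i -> [4, 36, 324, 2916, 26244]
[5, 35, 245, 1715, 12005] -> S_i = 5*7^i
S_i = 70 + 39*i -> [70, 109, 148, 187, 226]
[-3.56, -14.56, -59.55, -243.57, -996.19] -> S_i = -3.56*4.09^i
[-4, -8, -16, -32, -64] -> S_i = -4*2^i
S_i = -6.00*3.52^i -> [-6.0, -21.12, -74.34, -261.69, -921.13]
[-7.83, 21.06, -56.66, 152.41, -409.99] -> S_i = -7.83*(-2.69)^i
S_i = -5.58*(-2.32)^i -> [-5.58, 12.95, -30.03, 69.68, -161.65]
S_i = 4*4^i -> [4, 16, 64, 256, 1024]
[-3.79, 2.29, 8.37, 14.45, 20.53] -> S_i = -3.79 + 6.08*i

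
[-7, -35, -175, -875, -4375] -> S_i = -7*5^i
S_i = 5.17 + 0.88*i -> [5.17, 6.05, 6.93, 7.81, 8.69]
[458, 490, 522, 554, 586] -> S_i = 458 + 32*i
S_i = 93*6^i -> [93, 558, 3348, 20088, 120528]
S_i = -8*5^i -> [-8, -40, -200, -1000, -5000]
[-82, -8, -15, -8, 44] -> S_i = Random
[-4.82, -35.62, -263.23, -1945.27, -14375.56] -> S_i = -4.82*7.39^i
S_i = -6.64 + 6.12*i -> [-6.64, -0.52, 5.6, 11.72, 17.84]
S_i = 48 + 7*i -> [48, 55, 62, 69, 76]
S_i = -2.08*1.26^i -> [-2.08, -2.62, -3.3, -4.16, -5.24]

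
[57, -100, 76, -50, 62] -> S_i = Random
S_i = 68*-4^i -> [68, -272, 1088, -4352, 17408]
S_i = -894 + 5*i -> [-894, -889, -884, -879, -874]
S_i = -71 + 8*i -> [-71, -63, -55, -47, -39]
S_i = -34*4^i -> [-34, -136, -544, -2176, -8704]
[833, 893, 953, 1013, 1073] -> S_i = 833 + 60*i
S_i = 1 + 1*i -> [1, 2, 3, 4, 5]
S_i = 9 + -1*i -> [9, 8, 7, 6, 5]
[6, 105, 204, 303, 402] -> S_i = 6 + 99*i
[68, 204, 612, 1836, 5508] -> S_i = 68*3^i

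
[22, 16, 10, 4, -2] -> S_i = 22 + -6*i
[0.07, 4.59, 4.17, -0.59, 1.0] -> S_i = Random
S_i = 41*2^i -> [41, 82, 164, 328, 656]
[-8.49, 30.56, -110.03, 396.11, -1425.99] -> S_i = -8.49*(-3.60)^i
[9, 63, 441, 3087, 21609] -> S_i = 9*7^i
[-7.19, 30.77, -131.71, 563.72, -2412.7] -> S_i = -7.19*(-4.28)^i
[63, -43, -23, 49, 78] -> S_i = Random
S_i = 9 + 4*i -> [9, 13, 17, 21, 25]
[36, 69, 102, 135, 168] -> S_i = 36 + 33*i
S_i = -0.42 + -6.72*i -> [-0.42, -7.14, -13.86, -20.58, -27.3]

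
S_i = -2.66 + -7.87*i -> [-2.66, -10.53, -18.4, -26.27, -34.14]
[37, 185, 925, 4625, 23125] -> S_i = 37*5^i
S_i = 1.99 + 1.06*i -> [1.99, 3.05, 4.11, 5.17, 6.23]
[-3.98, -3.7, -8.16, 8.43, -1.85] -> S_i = Random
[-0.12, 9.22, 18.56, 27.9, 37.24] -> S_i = -0.12 + 9.34*i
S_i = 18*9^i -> [18, 162, 1458, 13122, 118098]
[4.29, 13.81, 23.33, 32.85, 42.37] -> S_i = 4.29 + 9.52*i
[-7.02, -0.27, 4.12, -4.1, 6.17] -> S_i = Random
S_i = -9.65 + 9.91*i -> [-9.65, 0.26, 10.17, 20.08, 29.99]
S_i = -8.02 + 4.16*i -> [-8.02, -3.86, 0.3, 4.46, 8.62]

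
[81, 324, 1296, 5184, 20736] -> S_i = 81*4^i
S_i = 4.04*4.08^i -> [4.04, 16.48, 67.25, 274.39, 1119.49]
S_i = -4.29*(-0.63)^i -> [-4.29, 2.7, -1.7, 1.07, -0.68]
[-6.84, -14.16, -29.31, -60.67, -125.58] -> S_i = -6.84*2.07^i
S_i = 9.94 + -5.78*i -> [9.94, 4.16, -1.62, -7.4, -13.18]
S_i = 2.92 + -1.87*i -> [2.92, 1.05, -0.82, -2.69, -4.56]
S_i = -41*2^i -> [-41, -82, -164, -328, -656]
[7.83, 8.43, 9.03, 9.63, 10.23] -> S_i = 7.83 + 0.60*i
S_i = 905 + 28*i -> [905, 933, 961, 989, 1017]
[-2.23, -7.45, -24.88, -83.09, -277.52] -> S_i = -2.23*3.34^i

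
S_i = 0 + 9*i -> [0, 9, 18, 27, 36]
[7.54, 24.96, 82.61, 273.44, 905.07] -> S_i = 7.54*3.31^i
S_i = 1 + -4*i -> [1, -3, -7, -11, -15]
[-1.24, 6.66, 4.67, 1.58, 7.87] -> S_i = Random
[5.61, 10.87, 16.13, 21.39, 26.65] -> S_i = 5.61 + 5.26*i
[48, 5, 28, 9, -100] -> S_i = Random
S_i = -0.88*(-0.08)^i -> [-0.88, 0.07, -0.01, 0.0, -0.0]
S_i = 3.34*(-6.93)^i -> [3.34, -23.15, 160.4, -1111.59, 7703.35]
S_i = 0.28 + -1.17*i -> [0.28, -0.89, -2.06, -3.23, -4.4]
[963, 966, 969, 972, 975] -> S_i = 963 + 3*i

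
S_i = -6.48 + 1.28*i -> [-6.48, -5.2, -3.92, -2.64, -1.36]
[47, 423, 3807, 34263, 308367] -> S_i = 47*9^i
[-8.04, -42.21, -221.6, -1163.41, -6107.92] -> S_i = -8.04*5.25^i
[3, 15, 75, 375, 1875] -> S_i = 3*5^i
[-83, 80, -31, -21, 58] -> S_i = Random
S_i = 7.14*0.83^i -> [7.14, 5.93, 4.92, 4.08, 3.39]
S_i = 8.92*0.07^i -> [8.92, 0.62, 0.04, 0.0, 0.0]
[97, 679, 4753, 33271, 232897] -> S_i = 97*7^i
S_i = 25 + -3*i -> [25, 22, 19, 16, 13]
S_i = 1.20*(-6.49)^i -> [1.2, -7.79, 50.54, -328.03, 2128.92]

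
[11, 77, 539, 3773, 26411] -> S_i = 11*7^i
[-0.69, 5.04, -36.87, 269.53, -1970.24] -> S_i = -0.69*(-7.31)^i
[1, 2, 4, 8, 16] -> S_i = 1*2^i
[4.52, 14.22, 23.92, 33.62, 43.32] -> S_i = 4.52 + 9.70*i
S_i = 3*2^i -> [3, 6, 12, 24, 48]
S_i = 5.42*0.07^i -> [5.42, 0.38, 0.03, 0.0, 0.0]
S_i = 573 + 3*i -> [573, 576, 579, 582, 585]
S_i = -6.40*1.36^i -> [-6.4, -8.7, -11.84, -16.1, -21.89]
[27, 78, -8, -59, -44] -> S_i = Random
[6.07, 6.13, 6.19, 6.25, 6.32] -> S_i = 6.07*1.01^i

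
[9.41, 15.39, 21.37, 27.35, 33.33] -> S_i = 9.41 + 5.98*i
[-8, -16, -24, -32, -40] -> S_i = -8 + -8*i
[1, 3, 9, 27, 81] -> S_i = 1*3^i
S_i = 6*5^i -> [6, 30, 150, 750, 3750]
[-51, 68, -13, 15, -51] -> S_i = Random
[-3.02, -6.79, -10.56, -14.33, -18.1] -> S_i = -3.02 + -3.77*i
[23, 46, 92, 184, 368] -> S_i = 23*2^i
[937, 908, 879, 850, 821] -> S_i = 937 + -29*i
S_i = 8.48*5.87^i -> [8.48, 49.78, 292.19, 1715.18, 10068.12]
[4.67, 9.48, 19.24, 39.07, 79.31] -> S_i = 4.67*2.03^i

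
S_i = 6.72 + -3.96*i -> [6.72, 2.76, -1.2, -5.16, -9.12]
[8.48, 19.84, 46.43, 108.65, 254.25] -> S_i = 8.48*2.34^i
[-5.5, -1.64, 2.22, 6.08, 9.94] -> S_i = -5.50 + 3.86*i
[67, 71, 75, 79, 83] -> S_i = 67 + 4*i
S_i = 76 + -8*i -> [76, 68, 60, 52, 44]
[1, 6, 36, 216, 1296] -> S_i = 1*6^i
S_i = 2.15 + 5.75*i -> [2.15, 7.9, 13.65, 19.4, 25.15]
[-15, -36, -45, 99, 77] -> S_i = Random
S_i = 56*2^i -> [56, 112, 224, 448, 896]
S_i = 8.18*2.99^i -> [8.18, 24.46, 73.13, 218.66, 653.79]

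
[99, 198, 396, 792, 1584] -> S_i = 99*2^i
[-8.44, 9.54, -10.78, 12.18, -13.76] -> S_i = -8.44*(-1.13)^i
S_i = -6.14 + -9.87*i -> [-6.14, -16.01, -25.88, -35.75, -45.62]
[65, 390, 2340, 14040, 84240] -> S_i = 65*6^i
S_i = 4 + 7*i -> [4, 11, 18, 25, 32]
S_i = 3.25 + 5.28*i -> [3.25, 8.53, 13.81, 19.09, 24.37]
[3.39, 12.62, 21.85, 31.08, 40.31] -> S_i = 3.39 + 9.23*i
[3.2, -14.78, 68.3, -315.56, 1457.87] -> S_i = 3.20*(-4.62)^i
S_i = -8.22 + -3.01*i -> [-8.22, -11.23, -14.24, -17.25, -20.26]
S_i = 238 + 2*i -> [238, 240, 242, 244, 246]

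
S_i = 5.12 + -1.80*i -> [5.12, 3.32, 1.52, -0.28, -2.08]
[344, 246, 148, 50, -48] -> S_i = 344 + -98*i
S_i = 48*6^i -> [48, 288, 1728, 10368, 62208]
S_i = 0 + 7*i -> [0, 7, 14, 21, 28]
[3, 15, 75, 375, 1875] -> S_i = 3*5^i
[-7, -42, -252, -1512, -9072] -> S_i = -7*6^i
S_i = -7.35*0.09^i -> [-7.35, -0.66, -0.06, -0.01, -0.0]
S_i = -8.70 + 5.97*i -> [-8.7, -2.73, 3.24, 9.21, 15.18]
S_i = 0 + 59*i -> [0, 59, 118, 177, 236]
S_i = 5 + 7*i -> [5, 12, 19, 26, 33]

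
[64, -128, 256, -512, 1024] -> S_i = 64*-2^i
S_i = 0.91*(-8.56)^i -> [0.91, -7.79, 66.68, -570.77, 4885.81]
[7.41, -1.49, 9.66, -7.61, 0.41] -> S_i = Random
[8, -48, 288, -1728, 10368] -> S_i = 8*-6^i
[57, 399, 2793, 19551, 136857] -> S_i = 57*7^i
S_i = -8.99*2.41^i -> [-8.99, -21.67, -52.21, -125.84, -303.27]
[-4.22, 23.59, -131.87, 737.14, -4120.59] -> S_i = -4.22*(-5.59)^i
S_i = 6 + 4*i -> [6, 10, 14, 18, 22]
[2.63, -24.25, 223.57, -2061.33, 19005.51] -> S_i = 2.63*(-9.22)^i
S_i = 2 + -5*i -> [2, -3, -8, -13, -18]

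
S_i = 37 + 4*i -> [37, 41, 45, 49, 53]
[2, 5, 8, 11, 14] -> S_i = 2 + 3*i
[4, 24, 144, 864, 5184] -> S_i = 4*6^i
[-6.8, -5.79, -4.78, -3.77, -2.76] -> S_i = -6.80 + 1.01*i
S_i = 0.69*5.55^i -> [0.69, 3.83, 21.25, 117.96, 654.67]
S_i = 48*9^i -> [48, 432, 3888, 34992, 314928]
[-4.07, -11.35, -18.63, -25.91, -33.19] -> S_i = -4.07 + -7.28*i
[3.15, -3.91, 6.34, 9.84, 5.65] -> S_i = Random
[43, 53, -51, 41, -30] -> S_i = Random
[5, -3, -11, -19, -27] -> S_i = 5 + -8*i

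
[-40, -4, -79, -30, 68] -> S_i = Random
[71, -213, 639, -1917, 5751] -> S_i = 71*-3^i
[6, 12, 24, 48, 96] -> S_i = 6*2^i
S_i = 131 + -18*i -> [131, 113, 95, 77, 59]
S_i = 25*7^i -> [25, 175, 1225, 8575, 60025]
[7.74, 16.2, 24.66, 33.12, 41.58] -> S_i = 7.74 + 8.46*i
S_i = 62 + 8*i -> [62, 70, 78, 86, 94]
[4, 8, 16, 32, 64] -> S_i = 4*2^i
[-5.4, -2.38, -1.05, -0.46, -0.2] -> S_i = -5.40*0.44^i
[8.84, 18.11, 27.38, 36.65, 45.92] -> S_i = 8.84 + 9.27*i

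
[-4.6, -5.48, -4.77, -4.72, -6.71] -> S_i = Random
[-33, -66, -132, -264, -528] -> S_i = -33*2^i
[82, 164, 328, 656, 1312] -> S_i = 82*2^i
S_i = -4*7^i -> [-4, -28, -196, -1372, -9604]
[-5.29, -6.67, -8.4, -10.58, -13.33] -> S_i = -5.29*1.26^i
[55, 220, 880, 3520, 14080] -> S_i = 55*4^i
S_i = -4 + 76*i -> [-4, 72, 148, 224, 300]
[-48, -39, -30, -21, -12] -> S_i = -48 + 9*i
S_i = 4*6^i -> [4, 24, 144, 864, 5184]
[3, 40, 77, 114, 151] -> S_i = 3 + 37*i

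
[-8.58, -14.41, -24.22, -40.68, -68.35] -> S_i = -8.58*1.68^i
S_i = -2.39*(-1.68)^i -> [-2.39, 4.02, -6.75, 11.33, -19.04]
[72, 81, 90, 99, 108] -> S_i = 72 + 9*i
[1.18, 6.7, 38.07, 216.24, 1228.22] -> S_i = 1.18*5.68^i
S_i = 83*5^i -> [83, 415, 2075, 10375, 51875]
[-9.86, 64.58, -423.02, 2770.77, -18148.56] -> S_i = -9.86*(-6.55)^i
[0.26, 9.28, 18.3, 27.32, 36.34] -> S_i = 0.26 + 9.02*i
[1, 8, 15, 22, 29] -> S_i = 1 + 7*i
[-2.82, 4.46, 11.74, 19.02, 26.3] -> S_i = -2.82 + 7.28*i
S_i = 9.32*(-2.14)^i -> [9.32, -19.94, 42.68, -91.34, 195.47]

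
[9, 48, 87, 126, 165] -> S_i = 9 + 39*i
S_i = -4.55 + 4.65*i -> [-4.55, 0.1, 4.75, 9.4, 14.05]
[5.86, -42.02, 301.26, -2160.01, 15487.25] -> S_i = 5.86*(-7.17)^i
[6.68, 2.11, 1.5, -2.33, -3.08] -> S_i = Random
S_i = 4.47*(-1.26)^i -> [4.47, -5.63, 7.1, -8.94, 11.27]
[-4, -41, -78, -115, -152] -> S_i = -4 + -37*i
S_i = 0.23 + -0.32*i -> [0.23, -0.09, -0.41, -0.73, -1.05]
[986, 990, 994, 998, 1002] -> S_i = 986 + 4*i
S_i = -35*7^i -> [-35, -245, -1715, -12005, -84035]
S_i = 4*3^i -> [4, 12, 36, 108, 324]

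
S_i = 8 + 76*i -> [8, 84, 160, 236, 312]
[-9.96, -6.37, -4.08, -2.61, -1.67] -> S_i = -9.96*0.64^i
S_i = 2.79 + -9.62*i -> [2.79, -6.83, -16.45, -26.07, -35.69]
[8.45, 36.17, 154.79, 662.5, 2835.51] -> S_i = 8.45*4.28^i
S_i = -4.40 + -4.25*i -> [-4.4, -8.65, -12.9, -17.15, -21.4]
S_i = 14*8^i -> [14, 112, 896, 7168, 57344]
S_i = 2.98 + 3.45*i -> [2.98, 6.43, 9.88, 13.33, 16.78]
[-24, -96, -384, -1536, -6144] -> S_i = -24*4^i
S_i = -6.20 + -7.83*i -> [-6.2, -14.03, -21.86, -29.69, -37.52]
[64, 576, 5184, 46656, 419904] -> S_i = 64*9^i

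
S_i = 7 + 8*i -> [7, 15, 23, 31, 39]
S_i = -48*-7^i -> [-48, 336, -2352, 16464, -115248]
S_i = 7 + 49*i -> [7, 56, 105, 154, 203]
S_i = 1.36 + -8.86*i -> [1.36, -7.5, -16.36, -25.22, -34.08]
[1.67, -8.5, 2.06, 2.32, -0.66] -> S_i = Random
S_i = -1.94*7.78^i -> [-1.94, -15.09, -117.43, -913.57, -7107.55]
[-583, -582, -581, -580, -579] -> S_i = -583 + 1*i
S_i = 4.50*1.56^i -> [4.5, 7.02, 10.95, 17.08, 26.65]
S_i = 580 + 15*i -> [580, 595, 610, 625, 640]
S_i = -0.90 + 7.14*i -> [-0.9, 6.24, 13.38, 20.52, 27.66]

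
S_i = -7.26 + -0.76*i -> [-7.26, -8.02, -8.78, -9.54, -10.3]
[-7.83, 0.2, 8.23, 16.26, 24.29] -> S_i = -7.83 + 8.03*i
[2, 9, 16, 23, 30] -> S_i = 2 + 7*i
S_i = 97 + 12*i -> [97, 109, 121, 133, 145]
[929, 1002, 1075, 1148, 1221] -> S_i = 929 + 73*i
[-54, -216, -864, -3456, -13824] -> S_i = -54*4^i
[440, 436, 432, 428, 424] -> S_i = 440 + -4*i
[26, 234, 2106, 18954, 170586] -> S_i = 26*9^i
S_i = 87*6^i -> [87, 522, 3132, 18792, 112752]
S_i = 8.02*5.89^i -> [8.02, 47.24, 278.23, 1638.78, 9652.41]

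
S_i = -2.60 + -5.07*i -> [-2.6, -7.67, -12.74, -17.81, -22.88]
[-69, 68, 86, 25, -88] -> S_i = Random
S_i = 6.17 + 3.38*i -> [6.17, 9.55, 12.93, 16.31, 19.69]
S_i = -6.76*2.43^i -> [-6.76, -16.43, -39.92, -97.0, -235.71]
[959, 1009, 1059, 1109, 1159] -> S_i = 959 + 50*i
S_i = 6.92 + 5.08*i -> [6.92, 12.0, 17.08, 22.16, 27.24]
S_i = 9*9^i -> [9, 81, 729, 6561, 59049]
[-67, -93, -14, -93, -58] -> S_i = Random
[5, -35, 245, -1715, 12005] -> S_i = 5*-7^i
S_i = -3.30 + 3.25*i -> [-3.3, -0.05, 3.2, 6.45, 9.7]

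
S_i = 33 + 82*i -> [33, 115, 197, 279, 361]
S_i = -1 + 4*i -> [-1, 3, 7, 11, 15]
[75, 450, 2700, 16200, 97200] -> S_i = 75*6^i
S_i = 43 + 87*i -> [43, 130, 217, 304, 391]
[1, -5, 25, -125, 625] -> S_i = 1*-5^i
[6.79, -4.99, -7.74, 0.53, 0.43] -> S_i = Random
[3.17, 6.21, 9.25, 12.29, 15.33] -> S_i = 3.17 + 3.04*i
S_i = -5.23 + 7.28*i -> [-5.23, 2.05, 9.33, 16.61, 23.89]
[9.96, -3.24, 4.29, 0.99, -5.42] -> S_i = Random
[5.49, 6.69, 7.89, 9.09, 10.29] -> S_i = 5.49 + 1.20*i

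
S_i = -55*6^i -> [-55, -330, -1980, -11880, -71280]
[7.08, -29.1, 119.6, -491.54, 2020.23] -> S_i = 7.08*(-4.11)^i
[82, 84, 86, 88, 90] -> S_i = 82 + 2*i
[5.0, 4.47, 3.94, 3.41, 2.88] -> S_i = 5.00 + -0.53*i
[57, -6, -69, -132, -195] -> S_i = 57 + -63*i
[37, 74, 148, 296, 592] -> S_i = 37*2^i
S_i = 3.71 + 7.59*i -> [3.71, 11.3, 18.89, 26.48, 34.07]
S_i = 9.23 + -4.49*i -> [9.23, 4.74, 0.25, -4.24, -8.73]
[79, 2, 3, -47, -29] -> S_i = Random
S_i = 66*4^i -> [66, 264, 1056, 4224, 16896]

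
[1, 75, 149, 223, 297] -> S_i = 1 + 74*i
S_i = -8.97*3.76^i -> [-8.97, -33.73, -126.81, -476.82, -1792.85]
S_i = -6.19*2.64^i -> [-6.19, -16.34, -43.14, -113.89, -300.68]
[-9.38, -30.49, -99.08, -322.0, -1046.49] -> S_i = -9.38*3.25^i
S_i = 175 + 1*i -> [175, 176, 177, 178, 179]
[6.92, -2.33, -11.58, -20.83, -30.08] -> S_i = 6.92 + -9.25*i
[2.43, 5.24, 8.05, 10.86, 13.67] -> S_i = 2.43 + 2.81*i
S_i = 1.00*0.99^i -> [1.0, 0.99, 0.98, 0.97, 0.96]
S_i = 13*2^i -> [13, 26, 52, 104, 208]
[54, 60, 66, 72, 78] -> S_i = 54 + 6*i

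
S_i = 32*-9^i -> [32, -288, 2592, -23328, 209952]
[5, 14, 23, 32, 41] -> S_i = 5 + 9*i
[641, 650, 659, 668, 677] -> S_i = 641 + 9*i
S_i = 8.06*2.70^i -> [8.06, 21.76, 58.76, 158.64, 428.34]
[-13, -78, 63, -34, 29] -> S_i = Random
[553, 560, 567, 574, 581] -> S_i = 553 + 7*i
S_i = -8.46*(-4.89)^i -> [-8.46, 41.37, -202.3, 989.23, -4837.33]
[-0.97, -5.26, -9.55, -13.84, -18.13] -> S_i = -0.97 + -4.29*i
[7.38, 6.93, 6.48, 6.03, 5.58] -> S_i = 7.38 + -0.45*i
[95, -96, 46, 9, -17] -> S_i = Random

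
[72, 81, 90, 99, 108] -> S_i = 72 + 9*i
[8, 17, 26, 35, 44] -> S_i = 8 + 9*i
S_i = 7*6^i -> [7, 42, 252, 1512, 9072]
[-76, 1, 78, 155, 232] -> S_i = -76 + 77*i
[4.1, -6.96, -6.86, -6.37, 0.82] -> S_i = Random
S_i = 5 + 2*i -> [5, 7, 9, 11, 13]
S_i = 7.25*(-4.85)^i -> [7.25, -35.16, 170.54, -827.11, 4011.48]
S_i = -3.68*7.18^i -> [-3.68, -26.42, -189.71, -1362.14, -9780.15]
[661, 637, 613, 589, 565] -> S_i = 661 + -24*i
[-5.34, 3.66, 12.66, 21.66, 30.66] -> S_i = -5.34 + 9.00*i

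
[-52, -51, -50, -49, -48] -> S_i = -52 + 1*i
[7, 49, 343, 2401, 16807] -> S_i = 7*7^i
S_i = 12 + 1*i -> [12, 13, 14, 15, 16]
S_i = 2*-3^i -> [2, -6, 18, -54, 162]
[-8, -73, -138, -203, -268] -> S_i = -8 + -65*i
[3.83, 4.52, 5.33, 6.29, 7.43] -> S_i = 3.83*1.18^i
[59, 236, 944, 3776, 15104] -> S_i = 59*4^i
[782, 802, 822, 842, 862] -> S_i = 782 + 20*i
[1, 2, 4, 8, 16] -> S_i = 1*2^i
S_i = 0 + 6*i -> [0, 6, 12, 18, 24]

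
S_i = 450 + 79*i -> [450, 529, 608, 687, 766]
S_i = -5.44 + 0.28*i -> [-5.44, -5.16, -4.88, -4.6, -4.32]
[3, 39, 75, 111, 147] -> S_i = 3 + 36*i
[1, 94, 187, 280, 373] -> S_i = 1 + 93*i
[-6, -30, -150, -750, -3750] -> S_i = -6*5^i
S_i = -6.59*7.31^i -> [-6.59, -48.17, -352.14, -2574.17, -18817.2]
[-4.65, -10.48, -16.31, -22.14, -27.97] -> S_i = -4.65 + -5.83*i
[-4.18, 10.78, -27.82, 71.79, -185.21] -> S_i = -4.18*(-2.58)^i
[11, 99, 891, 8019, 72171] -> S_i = 11*9^i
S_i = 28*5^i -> [28, 140, 700, 3500, 17500]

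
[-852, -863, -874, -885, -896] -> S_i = -852 + -11*i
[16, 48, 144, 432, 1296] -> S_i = 16*3^i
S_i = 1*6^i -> [1, 6, 36, 216, 1296]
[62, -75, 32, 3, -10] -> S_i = Random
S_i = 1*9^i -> [1, 9, 81, 729, 6561]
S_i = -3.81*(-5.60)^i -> [-3.81, 21.34, -119.48, 669.1, -3746.94]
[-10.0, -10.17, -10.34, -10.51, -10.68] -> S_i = -10.00 + -0.17*i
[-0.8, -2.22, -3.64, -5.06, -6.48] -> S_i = -0.80 + -1.42*i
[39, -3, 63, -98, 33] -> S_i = Random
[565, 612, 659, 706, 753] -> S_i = 565 + 47*i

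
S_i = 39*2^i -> [39, 78, 156, 312, 624]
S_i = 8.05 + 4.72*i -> [8.05, 12.77, 17.49, 22.21, 26.93]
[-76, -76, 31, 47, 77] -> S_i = Random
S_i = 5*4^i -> [5, 20, 80, 320, 1280]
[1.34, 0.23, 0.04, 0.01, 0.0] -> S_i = 1.34*0.17^i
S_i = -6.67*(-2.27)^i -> [-6.67, 15.14, -34.37, 78.02, -177.1]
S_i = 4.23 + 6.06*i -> [4.23, 10.29, 16.35, 22.41, 28.47]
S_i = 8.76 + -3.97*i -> [8.76, 4.79, 0.82, -3.15, -7.12]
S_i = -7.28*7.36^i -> [-7.28, -53.58, -394.35, -2902.45, -21362.04]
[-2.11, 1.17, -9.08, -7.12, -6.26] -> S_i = Random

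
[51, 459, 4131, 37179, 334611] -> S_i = 51*9^i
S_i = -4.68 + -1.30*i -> [-4.68, -5.98, -7.28, -8.58, -9.88]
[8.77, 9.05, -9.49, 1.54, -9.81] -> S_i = Random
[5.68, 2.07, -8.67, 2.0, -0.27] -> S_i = Random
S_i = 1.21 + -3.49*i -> [1.21, -2.28, -5.77, -9.26, -12.75]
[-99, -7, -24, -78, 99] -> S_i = Random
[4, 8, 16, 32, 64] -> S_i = 4*2^i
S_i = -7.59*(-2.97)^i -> [-7.59, 22.54, -66.95, 198.84, -590.56]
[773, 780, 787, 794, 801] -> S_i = 773 + 7*i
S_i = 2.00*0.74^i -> [2.0, 1.48, 1.1, 0.81, 0.6]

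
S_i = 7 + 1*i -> [7, 8, 9, 10, 11]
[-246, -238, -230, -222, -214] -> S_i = -246 + 8*i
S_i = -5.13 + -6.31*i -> [-5.13, -11.44, -17.75, -24.06, -30.37]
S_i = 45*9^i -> [45, 405, 3645, 32805, 295245]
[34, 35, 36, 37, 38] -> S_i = 34 + 1*i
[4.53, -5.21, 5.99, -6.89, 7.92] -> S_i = 4.53*(-1.15)^i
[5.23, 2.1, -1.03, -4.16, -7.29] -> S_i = 5.23 + -3.13*i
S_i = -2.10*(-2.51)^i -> [-2.1, 5.27, -13.23, 33.21, -83.35]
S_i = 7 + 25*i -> [7, 32, 57, 82, 107]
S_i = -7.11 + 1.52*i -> [-7.11, -5.59, -4.07, -2.55, -1.03]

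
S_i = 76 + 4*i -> [76, 80, 84, 88, 92]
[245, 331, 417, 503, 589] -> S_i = 245 + 86*i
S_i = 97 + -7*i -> [97, 90, 83, 76, 69]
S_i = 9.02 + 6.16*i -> [9.02, 15.18, 21.34, 27.5, 33.66]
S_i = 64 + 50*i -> [64, 114, 164, 214, 264]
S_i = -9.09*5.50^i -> [-9.09, -50.0, -274.97, -1512.35, -8317.92]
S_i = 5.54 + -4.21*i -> [5.54, 1.33, -2.88, -7.09, -11.3]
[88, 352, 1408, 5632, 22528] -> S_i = 88*4^i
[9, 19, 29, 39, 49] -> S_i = 9 + 10*i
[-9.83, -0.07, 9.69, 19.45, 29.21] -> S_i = -9.83 + 9.76*i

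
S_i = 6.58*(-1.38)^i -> [6.58, -9.08, 12.53, -17.29, 23.86]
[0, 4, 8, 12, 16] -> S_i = 0 + 4*i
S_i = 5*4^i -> [5, 20, 80, 320, 1280]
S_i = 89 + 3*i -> [89, 92, 95, 98, 101]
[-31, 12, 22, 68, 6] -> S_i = Random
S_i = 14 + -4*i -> [14, 10, 6, 2, -2]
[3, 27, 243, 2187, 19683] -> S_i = 3*9^i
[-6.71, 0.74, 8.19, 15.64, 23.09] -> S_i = -6.71 + 7.45*i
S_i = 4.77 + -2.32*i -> [4.77, 2.45, 0.13, -2.19, -4.51]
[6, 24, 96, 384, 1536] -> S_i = 6*4^i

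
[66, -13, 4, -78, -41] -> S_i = Random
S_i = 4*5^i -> [4, 20, 100, 500, 2500]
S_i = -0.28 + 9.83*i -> [-0.28, 9.55, 19.38, 29.21, 39.04]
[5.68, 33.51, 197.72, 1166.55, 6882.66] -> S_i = 5.68*5.90^i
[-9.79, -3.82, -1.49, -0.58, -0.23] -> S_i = -9.79*0.39^i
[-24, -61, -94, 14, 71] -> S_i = Random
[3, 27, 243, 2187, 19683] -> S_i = 3*9^i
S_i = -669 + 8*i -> [-669, -661, -653, -645, -637]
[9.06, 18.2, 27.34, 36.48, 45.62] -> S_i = 9.06 + 9.14*i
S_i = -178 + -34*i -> [-178, -212, -246, -280, -314]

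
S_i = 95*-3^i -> [95, -285, 855, -2565, 7695]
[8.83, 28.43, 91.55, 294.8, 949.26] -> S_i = 8.83*3.22^i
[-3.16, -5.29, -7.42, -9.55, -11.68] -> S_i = -3.16 + -2.13*i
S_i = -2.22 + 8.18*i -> [-2.22, 5.96, 14.14, 22.32, 30.5]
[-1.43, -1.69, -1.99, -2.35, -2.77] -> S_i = -1.43*1.18^i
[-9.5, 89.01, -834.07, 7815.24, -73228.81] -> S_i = -9.50*(-9.37)^i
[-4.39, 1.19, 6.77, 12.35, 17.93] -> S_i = -4.39 + 5.58*i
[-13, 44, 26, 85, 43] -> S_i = Random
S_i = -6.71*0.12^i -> [-6.71, -0.81, -0.1, -0.01, -0.0]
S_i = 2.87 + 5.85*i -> [2.87, 8.72, 14.57, 20.42, 26.27]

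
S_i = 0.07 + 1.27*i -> [0.07, 1.34, 2.61, 3.88, 5.15]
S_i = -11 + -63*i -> [-11, -74, -137, -200, -263]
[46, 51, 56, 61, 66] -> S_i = 46 + 5*i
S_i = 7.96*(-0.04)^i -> [7.96, -0.32, 0.01, -0.0, 0.0]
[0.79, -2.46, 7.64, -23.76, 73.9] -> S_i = 0.79*(-3.11)^i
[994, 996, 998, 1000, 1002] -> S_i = 994 + 2*i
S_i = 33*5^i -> [33, 165, 825, 4125, 20625]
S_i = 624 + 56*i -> [624, 680, 736, 792, 848]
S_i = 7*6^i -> [7, 42, 252, 1512, 9072]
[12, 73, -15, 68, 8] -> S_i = Random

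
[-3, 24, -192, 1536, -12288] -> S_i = -3*-8^i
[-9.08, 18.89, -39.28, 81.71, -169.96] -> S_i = -9.08*(-2.08)^i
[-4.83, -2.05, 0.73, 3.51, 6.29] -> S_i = -4.83 + 2.78*i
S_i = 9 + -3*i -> [9, 6, 3, 0, -3]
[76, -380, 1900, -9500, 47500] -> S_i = 76*-5^i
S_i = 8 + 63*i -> [8, 71, 134, 197, 260]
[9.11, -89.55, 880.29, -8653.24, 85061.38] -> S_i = 9.11*(-9.83)^i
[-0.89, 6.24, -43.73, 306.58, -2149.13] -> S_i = -0.89*(-7.01)^i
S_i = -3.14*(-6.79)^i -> [-3.14, 21.32, -144.77, 982.97, -6674.35]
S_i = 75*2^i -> [75, 150, 300, 600, 1200]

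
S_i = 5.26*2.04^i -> [5.26, 10.73, 21.89, 44.66, 91.1]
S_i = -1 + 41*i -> [-1, 40, 81, 122, 163]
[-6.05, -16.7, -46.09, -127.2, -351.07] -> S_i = -6.05*2.76^i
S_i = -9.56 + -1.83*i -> [-9.56, -11.39, -13.22, -15.05, -16.88]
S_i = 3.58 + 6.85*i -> [3.58, 10.43, 17.28, 24.13, 30.98]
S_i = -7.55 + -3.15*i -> [-7.55, -10.7, -13.85, -17.0, -20.15]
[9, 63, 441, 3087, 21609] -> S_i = 9*7^i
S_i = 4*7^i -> [4, 28, 196, 1372, 9604]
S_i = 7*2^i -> [7, 14, 28, 56, 112]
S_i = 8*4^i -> [8, 32, 128, 512, 2048]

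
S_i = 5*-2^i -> [5, -10, 20, -40, 80]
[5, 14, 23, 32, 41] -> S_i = 5 + 9*i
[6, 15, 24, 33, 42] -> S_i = 6 + 9*i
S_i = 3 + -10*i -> [3, -7, -17, -27, -37]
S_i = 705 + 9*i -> [705, 714, 723, 732, 741]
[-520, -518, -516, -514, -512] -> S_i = -520 + 2*i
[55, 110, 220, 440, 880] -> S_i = 55*2^i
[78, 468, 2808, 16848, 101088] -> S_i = 78*6^i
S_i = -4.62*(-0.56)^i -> [-4.62, 2.59, -1.45, 0.81, -0.45]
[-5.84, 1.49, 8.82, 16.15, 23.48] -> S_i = -5.84 + 7.33*i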